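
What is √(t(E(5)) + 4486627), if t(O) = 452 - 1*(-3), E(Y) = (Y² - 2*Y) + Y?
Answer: √4487082 ≈ 2118.3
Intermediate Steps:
E(Y) = Y² - Y
t(O) = 455 (t(O) = 452 + 3 = 455)
√(t(E(5)) + 4486627) = √(455 + 4486627) = √4487082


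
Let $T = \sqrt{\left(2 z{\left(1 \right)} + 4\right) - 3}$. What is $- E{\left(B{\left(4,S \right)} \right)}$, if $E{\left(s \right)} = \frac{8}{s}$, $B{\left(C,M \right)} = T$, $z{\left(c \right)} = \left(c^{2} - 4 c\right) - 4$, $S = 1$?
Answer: $\frac{8 i \sqrt{13}}{13} \approx 2.2188 i$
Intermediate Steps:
$z{\left(c \right)} = -4 + c^{2} - 4 c$
$T = i \sqrt{13}$ ($T = \sqrt{\left(2 \left(-4 + 1^{2} - 4\right) + 4\right) - 3} = \sqrt{\left(2 \left(-4 + 1 - 4\right) + 4\right) - 3} = \sqrt{\left(2 \left(-7\right) + 4\right) - 3} = \sqrt{\left(-14 + 4\right) - 3} = \sqrt{-10 - 3} = \sqrt{-13} = i \sqrt{13} \approx 3.6056 i$)
$B{\left(C,M \right)} = i \sqrt{13}$
$- E{\left(B{\left(4,S \right)} \right)} = - \frac{8}{i \sqrt{13}} = - 8 \left(- \frac{i \sqrt{13}}{13}\right) = - \frac{\left(-8\right) i \sqrt{13}}{13} = \frac{8 i \sqrt{13}}{13}$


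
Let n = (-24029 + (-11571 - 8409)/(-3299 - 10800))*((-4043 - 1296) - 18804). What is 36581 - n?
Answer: -8178285007894/14099 ≈ -5.8006e+8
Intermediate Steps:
n = 8178800763413/14099 (n = (-24029 - 19980/(-14099))*(-5339 - 18804) = (-24029 - 19980*(-1/14099))*(-24143) = (-24029 + 19980/14099)*(-24143) = -338764891/14099*(-24143) = 8178800763413/14099 ≈ 5.8010e+8)
36581 - n = 36581 - 1*8178800763413/14099 = 36581 - 8178800763413/14099 = -8178285007894/14099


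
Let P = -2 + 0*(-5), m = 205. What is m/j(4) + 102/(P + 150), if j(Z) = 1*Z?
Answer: 7687/148 ≈ 51.939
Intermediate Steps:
P = -2 (P = -2 + 0 = -2)
j(Z) = Z
m/j(4) + 102/(P + 150) = 205/4 + 102/(-2 + 150) = 205*(¼) + 102/148 = 205/4 + 102*(1/148) = 205/4 + 51/74 = 7687/148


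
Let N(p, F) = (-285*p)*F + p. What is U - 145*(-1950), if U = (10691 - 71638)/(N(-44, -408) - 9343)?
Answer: 1449293715197/5125707 ≈ 2.8275e+5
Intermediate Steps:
N(p, F) = p - 285*F*p (N(p, F) = -285*F*p + p = p - 285*F*p)
U = 60947/5125707 (U = (10691 - 71638)/(-44*(1 - 285*(-408)) - 9343) = -60947/(-44*(1 + 116280) - 9343) = -60947/(-44*116281 - 9343) = -60947/(-5116364 - 9343) = -60947/(-5125707) = -60947*(-1/5125707) = 60947/5125707 ≈ 0.011890)
U - 145*(-1950) = 60947/5125707 - 145*(-1950) = 60947/5125707 + 282750 = 1449293715197/5125707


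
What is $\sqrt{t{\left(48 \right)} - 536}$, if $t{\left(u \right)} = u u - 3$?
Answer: $\sqrt{1765} \approx 42.012$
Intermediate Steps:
$t{\left(u \right)} = -3 + u^{2}$ ($t{\left(u \right)} = u^{2} - 3 = -3 + u^{2}$)
$\sqrt{t{\left(48 \right)} - 536} = \sqrt{\left(-3 + 48^{2}\right) - 536} = \sqrt{\left(-3 + 2304\right) - 536} = \sqrt{2301 - 536} = \sqrt{1765}$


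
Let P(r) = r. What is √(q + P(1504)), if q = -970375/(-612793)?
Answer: √565369591324271/612793 ≈ 38.802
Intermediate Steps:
q = 970375/612793 (q = -970375*(-1/612793) = 970375/612793 ≈ 1.5835)
√(q + P(1504)) = √(970375/612793 + 1504) = √(922611047/612793) = √565369591324271/612793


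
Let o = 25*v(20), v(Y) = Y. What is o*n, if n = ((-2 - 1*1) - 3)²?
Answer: 18000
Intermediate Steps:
o = 500 (o = 25*20 = 500)
n = 36 (n = ((-2 - 1) - 3)² = (-3 - 3)² = (-6)² = 36)
o*n = 500*36 = 18000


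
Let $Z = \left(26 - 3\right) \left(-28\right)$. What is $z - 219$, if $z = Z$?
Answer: $-863$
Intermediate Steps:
$Z = -644$ ($Z = 23 \left(-28\right) = -644$)
$z = -644$
$z - 219 = -644 - 219 = -863$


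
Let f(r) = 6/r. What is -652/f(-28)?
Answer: 9128/3 ≈ 3042.7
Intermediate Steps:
-652/f(-28) = -652/(6/(-28)) = -652/(6*(-1/28)) = -652/(-3/14) = -652*(-14/3) = 9128/3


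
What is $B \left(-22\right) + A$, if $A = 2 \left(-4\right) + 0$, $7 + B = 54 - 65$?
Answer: $388$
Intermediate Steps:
$B = -18$ ($B = -7 + \left(54 - 65\right) = -7 - 11 = -18$)
$A = -8$ ($A = -8 + 0 = -8$)
$B \left(-22\right) + A = \left(-18\right) \left(-22\right) - 8 = 396 - 8 = 388$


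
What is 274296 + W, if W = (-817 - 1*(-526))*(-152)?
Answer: 318528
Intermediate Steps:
W = 44232 (W = (-817 + 526)*(-152) = -291*(-152) = 44232)
274296 + W = 274296 + 44232 = 318528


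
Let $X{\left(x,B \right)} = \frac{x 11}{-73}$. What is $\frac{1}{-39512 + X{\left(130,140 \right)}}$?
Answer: $- \frac{73}{2885806} \approx -2.5296 \cdot 10^{-5}$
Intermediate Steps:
$X{\left(x,B \right)} = - \frac{11 x}{73}$ ($X{\left(x,B \right)} = 11 x \left(- \frac{1}{73}\right) = - \frac{11 x}{73}$)
$\frac{1}{-39512 + X{\left(130,140 \right)}} = \frac{1}{-39512 - \frac{1430}{73}} = \frac{1}{- \frac{2885806}{73}} = - \frac{73}{2885806}$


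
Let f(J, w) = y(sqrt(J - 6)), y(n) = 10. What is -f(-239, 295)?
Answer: -10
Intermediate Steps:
f(J, w) = 10
-f(-239, 295) = -1*10 = -10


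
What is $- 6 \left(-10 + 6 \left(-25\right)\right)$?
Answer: $960$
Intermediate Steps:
$- 6 \left(-10 + 6 \left(-25\right)\right) = - 6 \left(-10 - 150\right) = \left(-6\right) \left(-160\right) = 960$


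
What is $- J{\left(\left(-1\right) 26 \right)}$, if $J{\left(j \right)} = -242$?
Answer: $242$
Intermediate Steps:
$- J{\left(\left(-1\right) 26 \right)} = \left(-1\right) \left(-242\right) = 242$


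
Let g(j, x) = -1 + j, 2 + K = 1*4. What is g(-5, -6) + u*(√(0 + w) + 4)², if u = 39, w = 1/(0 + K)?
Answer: 1275/2 + 156*√2 ≈ 858.12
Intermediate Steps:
K = 2 (K = -2 + 1*4 = -2 + 4 = 2)
w = ½ (w = 1/(0 + 2) = 1/2 = ½ ≈ 0.50000)
g(-5, -6) + u*(√(0 + w) + 4)² = (-1 - 5) + 39*(√(0 + ½) + 4)² = -6 + 39*(√(½) + 4)² = -6 + 39*(√2/2 + 4)² = -6 + 39*(4 + √2/2)²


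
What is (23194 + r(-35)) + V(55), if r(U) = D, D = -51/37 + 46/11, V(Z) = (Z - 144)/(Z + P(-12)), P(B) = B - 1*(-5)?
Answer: 453136529/19536 ≈ 23195.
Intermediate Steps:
P(B) = 5 + B (P(B) = B + 5 = 5 + B)
V(Z) = (-144 + Z)/(-7 + Z) (V(Z) = (Z - 144)/(Z + (5 - 12)) = (-144 + Z)/(Z - 7) = (-144 + Z)/(-7 + Z))
D = 1141/407 (D = -51*1/37 + 46*(1/11) = -51/37 + 46/11 = 1141/407 ≈ 2.8034)
r(U) = 1141/407
(23194 + r(-35)) + V(55) = (23194 + 1141/407) + (-144 + 55)/(-7 + 55) = 9441099/407 - 89/48 = 453136529/19536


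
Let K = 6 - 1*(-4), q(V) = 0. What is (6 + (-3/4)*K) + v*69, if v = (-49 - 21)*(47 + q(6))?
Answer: -454023/2 ≈ -2.2701e+5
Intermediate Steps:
K = 10 (K = 6 + 4 = 10)
v = -3290 (v = (-49 - 21)*(47 + 0) = -70*47 = -3290)
(6 + (-3/4)*K) + v*69 = (6 - 3/4*10) - 3290*69 = (6 - 3*¼*10) - 227010 = (6 - ¾*10) - 227010 = (6 - 15/2) - 227010 = -3/2 - 227010 = -454023/2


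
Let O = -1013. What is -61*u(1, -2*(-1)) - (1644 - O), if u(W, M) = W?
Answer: -2718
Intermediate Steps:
-61*u(1, -2*(-1)) - (1644 - O) = -61*1 - (1644 - 1*(-1013)) = -61 - (1644 + 1013) = -61 - 1*2657 = -61 - 2657 = -2718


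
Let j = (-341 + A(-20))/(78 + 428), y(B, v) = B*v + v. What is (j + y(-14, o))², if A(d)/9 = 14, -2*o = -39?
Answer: 4127163049/64009 ≈ 64478.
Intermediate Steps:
o = 39/2 (o = -½*(-39) = 39/2 ≈ 19.500)
A(d) = 126 (A(d) = 9*14 = 126)
y(B, v) = v + B*v
j = -215/506 (j = (-341 + 126)/(78 + 428) = -215/506 ≈ -0.42490)
(j + y(-14, o))² = (-215/506 + 39*(1 - 14)/2)² = (-215/506 + (39/2)*(-13))² = (-215/506 - 507/2)² = (-64243/253)² = 4127163049/64009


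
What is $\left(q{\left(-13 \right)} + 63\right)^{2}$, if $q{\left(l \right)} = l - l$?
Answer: $3969$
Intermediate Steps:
$q{\left(l \right)} = 0$
$\left(q{\left(-13 \right)} + 63\right)^{2} = \left(0 + 63\right)^{2} = 63^{2} = 3969$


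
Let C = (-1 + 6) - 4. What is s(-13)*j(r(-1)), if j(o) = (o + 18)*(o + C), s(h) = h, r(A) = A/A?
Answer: -494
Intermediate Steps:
r(A) = 1
C = 1 (C = 5 - 4 = 1)
j(o) = (1 + o)*(18 + o) (j(o) = (o + 18)*(o + 1) = (18 + o)*(1 + o) = (1 + o)*(18 + o))
s(-13)*j(r(-1)) = -13*(18 + 1**2 + 19*1) = -13*(18 + 1 + 19) = -13*38 = -494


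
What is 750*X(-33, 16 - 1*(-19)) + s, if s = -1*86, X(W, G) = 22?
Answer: 16414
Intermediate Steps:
s = -86
750*X(-33, 16 - 1*(-19)) + s = 750*22 - 86 = 16500 - 86 = 16414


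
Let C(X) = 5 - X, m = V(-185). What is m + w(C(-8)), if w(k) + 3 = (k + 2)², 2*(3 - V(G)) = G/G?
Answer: 449/2 ≈ 224.50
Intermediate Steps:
V(G) = 5/2 (V(G) = 3 - G/(2*G) = 3 - ½*1 = 3 - ½ = 5/2)
m = 5/2 ≈ 2.5000
w(k) = -3 + (2 + k)² (w(k) = -3 + (k + 2)² = -3 + (2 + k)²)
m + w(C(-8)) = 5/2 + (-3 + (2 + (5 - 1*(-8)))²) = 5/2 + (-3 + (2 + (5 + 8))²) = 5/2 + (-3 + (2 + 13)²) = 5/2 + (-3 + 15²) = 5/2 + (-3 + 225) = 5/2 + 222 = 449/2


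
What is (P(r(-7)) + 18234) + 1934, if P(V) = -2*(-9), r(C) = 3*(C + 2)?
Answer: 20186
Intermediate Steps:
r(C) = 6 + 3*C (r(C) = 3*(2 + C) = 6 + 3*C)
P(V) = 18
(P(r(-7)) + 18234) + 1934 = (18 + 18234) + 1934 = 18252 + 1934 = 20186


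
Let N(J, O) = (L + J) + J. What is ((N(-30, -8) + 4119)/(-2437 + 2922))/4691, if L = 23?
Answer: 4082/2275135 ≈ 0.0017942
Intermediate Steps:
N(J, O) = 23 + 2*J (N(J, O) = (23 + J) + J = 23 + 2*J)
((N(-30, -8) + 4119)/(-2437 + 2922))/4691 = (((23 + 2*(-30)) + 4119)/(-2437 + 2922))/4691 = (((23 - 60) + 4119)/485)*(1/4691) = ((-37 + 4119)*(1/485))*(1/4691) = (4082*(1/485))*(1/4691) = (4082/485)*(1/4691) = 4082/2275135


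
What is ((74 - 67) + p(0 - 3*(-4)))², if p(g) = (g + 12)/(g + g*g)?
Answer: 8649/169 ≈ 51.177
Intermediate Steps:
p(g) = (12 + g)/(g + g²)
((74 - 67) + p(0 - 3*(-4)))² = ((74 - 67) + (12 + (0 - 3*(-4)))/((0 - 3*(-4))*(1 + (0 - 3*(-4)))))² = (7 + (12 + (0 + 12))/((0 + 12)*(1 + (0 + 12))))² = (7 + (12 + 12)/(12*(1 + 12)))² = (7 + (1/12)*24/13)² = (7 + (1/12)*(1/13)*24)² = (7 + 2/13)² = (93/13)² = 8649/169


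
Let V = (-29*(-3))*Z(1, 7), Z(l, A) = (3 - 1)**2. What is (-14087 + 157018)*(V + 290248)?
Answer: 41535176876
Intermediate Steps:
Z(l, A) = 4 (Z(l, A) = 2**2 = 4)
V = 348 (V = -29*(-3)*4 = 87*4 = 348)
(-14087 + 157018)*(V + 290248) = (-14087 + 157018)*(348 + 290248) = 142931*290596 = 41535176876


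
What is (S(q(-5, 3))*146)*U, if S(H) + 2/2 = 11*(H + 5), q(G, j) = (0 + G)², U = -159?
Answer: -7637406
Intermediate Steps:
q(G, j) = G²
S(H) = 54 + 11*H (S(H) = -1 + 11*(H + 5) = -1 + 11*(5 + H) = -1 + (55 + 11*H) = 54 + 11*H)
(S(q(-5, 3))*146)*U = ((54 + 11*(-5)²)*146)*(-159) = ((54 + 11*25)*146)*(-159) = ((54 + 275)*146)*(-159) = (329*146)*(-159) = 48034*(-159) = -7637406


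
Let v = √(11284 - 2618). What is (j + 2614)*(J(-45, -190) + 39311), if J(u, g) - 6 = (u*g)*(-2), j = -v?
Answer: 58075238 - 22217*√8666 ≈ 5.6007e+7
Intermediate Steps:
v = √8666 ≈ 93.091
j = -√8666 ≈ -93.091
J(u, g) = 6 - 2*g*u (J(u, g) = 6 + (u*g)*(-2) = 6 + (g*u)*(-2) = 6 - 2*g*u)
(j + 2614)*(J(-45, -190) + 39311) = (-√8666 + 2614)*((6 - 2*(-190)*(-45)) + 39311) = (2614 - √8666)*((6 - 17100) + 39311) = (2614 - √8666)*(-17094 + 39311) = (2614 - √8666)*22217 = 58075238 - 22217*√8666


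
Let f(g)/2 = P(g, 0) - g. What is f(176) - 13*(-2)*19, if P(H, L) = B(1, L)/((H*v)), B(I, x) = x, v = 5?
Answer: 142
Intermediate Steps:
P(H, L) = L/(5*H) (P(H, L) = L/((H*5)) = L/((5*H)) = L*(1/(5*H)) = L/(5*H))
f(g) = -2*g (f(g) = 2*((1/5)*0/g - g) = 2*(0 - g) = 2*(-g) = -2*g)
f(176) - 13*(-2)*19 = -2*176 - 13*(-2)*19 = -352 - (-26)*19 = -352 - 1*(-494) = -352 + 494 = 142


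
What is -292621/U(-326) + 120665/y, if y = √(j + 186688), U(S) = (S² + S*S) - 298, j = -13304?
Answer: -41803/30322 + 120665*√43346/86692 ≈ 288.41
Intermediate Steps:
U(S) = -298 + 2*S² (U(S) = (S² + S²) - 298 = 2*S² - 298 = -298 + 2*S²)
y = 2*√43346 (y = √(-13304 + 186688) = √173384 = 2*√43346 ≈ 416.39)
-292621/U(-326) + 120665/y = -292621/(-298 + 2*(-326)²) + 120665/((2*√43346)) = -292621/(-298 + 2*106276) + 120665*(√43346/86692) = -292621/(-298 + 212552) + 120665*√43346/86692 = -292621/212254 + 120665*√43346/86692 = -292621*1/212254 + 120665*√43346/86692 = -41803/30322 + 120665*√43346/86692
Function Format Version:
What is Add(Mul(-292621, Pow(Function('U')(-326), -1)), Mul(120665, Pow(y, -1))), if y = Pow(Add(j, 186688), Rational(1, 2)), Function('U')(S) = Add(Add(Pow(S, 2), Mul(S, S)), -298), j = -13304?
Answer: Add(Rational(-41803, 30322), Mul(Rational(120665, 86692), Pow(43346, Rational(1, 2)))) ≈ 288.41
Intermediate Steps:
Function('U')(S) = Add(-298, Mul(2, Pow(S, 2))) (Function('U')(S) = Add(Add(Pow(S, 2), Pow(S, 2)), -298) = Add(Mul(2, Pow(S, 2)), -298) = Add(-298, Mul(2, Pow(S, 2))))
y = Mul(2, Pow(43346, Rational(1, 2))) (y = Pow(Add(-13304, 186688), Rational(1, 2)) = Pow(173384, Rational(1, 2)) = Mul(2, Pow(43346, Rational(1, 2))) ≈ 416.39)
Add(Mul(-292621, Pow(Function('U')(-326), -1)), Mul(120665, Pow(y, -1))) = Add(Mul(-292621, Pow(Add(-298, Mul(2, Pow(-326, 2))), -1)), Mul(120665, Pow(Mul(2, Pow(43346, Rational(1, 2))), -1))) = Add(Mul(-292621, Pow(Add(-298, Mul(2, 106276)), -1)), Mul(120665, Mul(Rational(1, 86692), Pow(43346, Rational(1, 2))))) = Add(Mul(-292621, Pow(Add(-298, 212552), -1)), Mul(Rational(120665, 86692), Pow(43346, Rational(1, 2)))) = Add(Mul(-292621, Pow(212254, -1)), Mul(Rational(120665, 86692), Pow(43346, Rational(1, 2)))) = Add(Mul(-292621, Rational(1, 212254)), Mul(Rational(120665, 86692), Pow(43346, Rational(1, 2)))) = Add(Rational(-41803, 30322), Mul(Rational(120665, 86692), Pow(43346, Rational(1, 2))))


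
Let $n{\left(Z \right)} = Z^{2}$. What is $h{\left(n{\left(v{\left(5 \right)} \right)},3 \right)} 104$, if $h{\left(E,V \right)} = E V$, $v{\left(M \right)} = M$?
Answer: $7800$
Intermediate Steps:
$h{\left(n{\left(v{\left(5 \right)} \right)},3 \right)} 104 = 5^{2} \cdot 3 \cdot 104 = 25 \cdot 3 \cdot 104 = 75 \cdot 104 = 7800$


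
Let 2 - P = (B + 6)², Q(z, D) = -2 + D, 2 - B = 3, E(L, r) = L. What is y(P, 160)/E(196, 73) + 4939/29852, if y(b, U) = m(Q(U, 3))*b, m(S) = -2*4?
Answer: 1615203/1462748 ≈ 1.1042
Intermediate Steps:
B = -1 (B = 2 - 1*3 = 2 - 3 = -1)
P = -23 (P = 2 - (-1 + 6)² = 2 - 1*5² = 2 - 1*25 = 2 - 25 = -23)
m(S) = -8
y(b, U) = -8*b
y(P, 160)/E(196, 73) + 4939/29852 = -8*(-23)/196 + 4939/29852 = 184*(1/196) + 4939*(1/29852) = 46/49 + 4939/29852 = 1615203/1462748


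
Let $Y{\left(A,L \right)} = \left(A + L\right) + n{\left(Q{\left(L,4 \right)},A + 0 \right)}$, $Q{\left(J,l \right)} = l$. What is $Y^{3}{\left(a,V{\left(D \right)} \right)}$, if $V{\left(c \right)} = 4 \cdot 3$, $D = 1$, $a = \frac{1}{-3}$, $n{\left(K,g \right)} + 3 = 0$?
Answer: $\frac{17576}{27} \approx 650.96$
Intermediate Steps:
$n{\left(K,g \right)} = -3$ ($n{\left(K,g \right)} = -3 + 0 = -3$)
$a = - \frac{1}{3} \approx -0.33333$
$V{\left(c \right)} = 12$
$Y{\left(A,L \right)} = -3 + A + L$ ($Y{\left(A,L \right)} = \left(A + L\right) - 3 = -3 + A + L$)
$Y^{3}{\left(a,V{\left(D \right)} \right)} = \left(-3 - \frac{1}{3} + 12\right)^{3} = \left(\frac{26}{3}\right)^{3} = \frac{17576}{27}$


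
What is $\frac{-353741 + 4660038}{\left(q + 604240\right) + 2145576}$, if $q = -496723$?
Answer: $\frac{4306297}{2253093} \approx 1.9113$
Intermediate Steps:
$\frac{-353741 + 4660038}{\left(q + 604240\right) + 2145576} = \frac{-353741 + 4660038}{\left(-496723 + 604240\right) + 2145576} = \frac{4306297}{107517 + 2145576} = \frac{4306297}{2253093}$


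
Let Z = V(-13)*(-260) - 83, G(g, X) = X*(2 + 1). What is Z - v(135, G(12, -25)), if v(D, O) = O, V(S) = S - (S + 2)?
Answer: 512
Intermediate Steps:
V(S) = -2 (V(S) = S - (2 + S) = S + (-2 - S) = -2)
G(g, X) = 3*X (G(g, X) = X*3 = 3*X)
Z = 437 (Z = -2*(-260) - 83 = 520 - 83 = 437)
Z - v(135, G(12, -25)) = 437 - 3*(-25) = 437 - 1*(-75) = 437 + 75 = 512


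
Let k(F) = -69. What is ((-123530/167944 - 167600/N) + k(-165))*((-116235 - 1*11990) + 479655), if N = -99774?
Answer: -50095131829823765/2094555582 ≈ -2.3917e+7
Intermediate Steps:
((-123530/167944 - 167600/N) + k(-165))*((-116235 - 1*11990) + 479655) = ((-123530/167944 - 167600/(-99774)) - 69)*((-116235 - 1*11990) + 479655) = ((-123530*1/167944 - 167600*(-1/99774)) - 69)*((-116235 - 11990) + 479655) = ((-61765/83972 + 83800/49887) - 69)*(-128225 + 479655) = (3955583045/4189111164 - 69)*351430 = -285093087271/4189111164*351430 = -50095131829823765/2094555582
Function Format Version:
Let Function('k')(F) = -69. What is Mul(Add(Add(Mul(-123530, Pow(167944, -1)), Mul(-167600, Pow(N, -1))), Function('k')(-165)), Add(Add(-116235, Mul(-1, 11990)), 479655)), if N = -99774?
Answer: Rational(-50095131829823765, 2094555582) ≈ -2.3917e+7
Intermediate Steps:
Mul(Add(Add(Mul(-123530, Pow(167944, -1)), Mul(-167600, Pow(N, -1))), Function('k')(-165)), Add(Add(-116235, Mul(-1, 11990)), 479655)) = Mul(Add(Add(Mul(-123530, Pow(167944, -1)), Mul(-167600, Pow(-99774, -1))), -69), Add(Add(-116235, Mul(-1, 11990)), 479655)) = Mul(Add(Add(Mul(-123530, Rational(1, 167944)), Mul(-167600, Rational(-1, 99774))), -69), Add(Add(-116235, -11990), 479655)) = Mul(Add(Add(Rational(-61765, 83972), Rational(83800, 49887)), -69), Add(-128225, 479655)) = Mul(Add(Rational(3955583045, 4189111164), -69), 351430) = Mul(Rational(-285093087271, 4189111164), 351430) = Rational(-50095131829823765, 2094555582)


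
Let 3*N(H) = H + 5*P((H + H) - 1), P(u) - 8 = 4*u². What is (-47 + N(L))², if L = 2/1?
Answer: 729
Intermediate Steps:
P(u) = 8 + 4*u²
L = 2 (L = 2*1 = 2)
N(H) = 40/3 + H/3 + 20*(-1 + 2*H)²/3 (N(H) = (H + 5*(8 + 4*((H + H) - 1)²))/3 = (H + 5*(8 + 4*(2*H - 1)²))/3 = (H + 5*(8 + 4*(-1 + 2*H)²))/3 = (H + (40 + 20*(-1 + 2*H)²))/3 = (40 + H + 20*(-1 + 2*H)²)/3 = 40/3 + H/3 + 20*(-1 + 2*H)²/3)
(-47 + N(L))² = (-47 + (20 - 79/3*2 + (80/3)*2²))² = (-47 + (20 - 158/3 + (80/3)*4))² = (-47 + (20 - 158/3 + 320/3))² = (-47 + 74)² = 27² = 729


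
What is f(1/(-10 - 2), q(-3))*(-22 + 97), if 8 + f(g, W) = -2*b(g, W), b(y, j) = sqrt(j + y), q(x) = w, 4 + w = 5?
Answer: -600 - 25*sqrt(33) ≈ -743.61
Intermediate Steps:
w = 1 (w = -4 + 5 = 1)
q(x) = 1
f(g, W) = -8 - 2*sqrt(W + g)
f(1/(-10 - 2), q(-3))*(-22 + 97) = (-8 - 2*sqrt(1 + 1/(-10 - 2)))*(-22 + 97) = (-8 - 2*sqrt(1 + 1/(-12)))*75 = (-8 - 2*sqrt(1 - 1/12))*75 = (-8 - sqrt(33)/3)*75 = -600 - 25*sqrt(33)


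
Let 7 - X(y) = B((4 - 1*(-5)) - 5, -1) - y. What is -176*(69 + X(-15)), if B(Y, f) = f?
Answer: -10912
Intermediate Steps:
X(y) = 8 + y (X(y) = 7 - (-1 - y) = 7 + (1 + y) = 8 + y)
-176*(69 + X(-15)) = -176*(69 + (8 - 15)) = -176*(69 - 7) = -176*62 = -10912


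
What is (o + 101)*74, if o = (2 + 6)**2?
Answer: 12210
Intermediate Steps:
o = 64 (o = 8**2 = 64)
(o + 101)*74 = (64 + 101)*74 = 165*74 = 12210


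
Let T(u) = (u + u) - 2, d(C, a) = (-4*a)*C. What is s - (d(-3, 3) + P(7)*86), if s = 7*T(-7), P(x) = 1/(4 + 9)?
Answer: -2010/13 ≈ -154.62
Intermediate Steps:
d(C, a) = -4*C*a
T(u) = -2 + 2*u (T(u) = 2*u - 2 = -2 + 2*u)
P(x) = 1/13
s = -112 (s = 7*(-2 + 2*(-7)) = 7*(-2 - 14) = 7*(-16) = -112)
s - (d(-3, 3) + P(7)*86) = -112 - (-4*(-3)*3 + (1/13)*86) = -112 - (36 + 86/13) = -112 - 1*554/13 = -112 - 554/13 = -2010/13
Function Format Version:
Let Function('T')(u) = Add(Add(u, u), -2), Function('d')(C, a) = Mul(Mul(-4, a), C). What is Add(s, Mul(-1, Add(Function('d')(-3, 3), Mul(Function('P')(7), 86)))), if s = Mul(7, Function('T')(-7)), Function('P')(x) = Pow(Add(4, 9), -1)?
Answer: Rational(-2010, 13) ≈ -154.62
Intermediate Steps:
Function('d')(C, a) = Mul(-4, C, a)
Function('T')(u) = Add(-2, Mul(2, u)) (Function('T')(u) = Add(Mul(2, u), -2) = Add(-2, Mul(2, u)))
Function('P')(x) = Rational(1, 13) (Function('P')(x) = Pow(13, -1) = Rational(1, 13))
s = -112 (s = Mul(7, Add(-2, Mul(2, -7))) = Mul(7, Add(-2, -14)) = Mul(7, -16) = -112)
Add(s, Mul(-1, Add(Function('d')(-3, 3), Mul(Function('P')(7), 86)))) = Add(-112, Mul(-1, Add(Mul(-4, -3, 3), Mul(Rational(1, 13), 86)))) = Add(-112, Mul(-1, Add(36, Rational(86, 13)))) = Add(-112, Mul(-1, Rational(554, 13))) = Add(-112, Rational(-554, 13)) = Rational(-2010, 13)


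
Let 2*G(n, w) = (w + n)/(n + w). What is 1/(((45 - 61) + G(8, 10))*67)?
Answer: -2/2077 ≈ -0.00096293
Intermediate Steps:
G(n, w) = ½ (G(n, w) = ((w + n)/(n + w))/2 = ((n + w)/(n + w))/2 = (½)*1 = ½)
1/(((45 - 61) + G(8, 10))*67) = 1/(((45 - 61) + ½)*67) = 1/((-16 + ½)*67) = 1/(-31/2*67) = 1/(-2077/2) = -2/2077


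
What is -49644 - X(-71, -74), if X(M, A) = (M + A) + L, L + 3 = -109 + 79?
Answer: -49466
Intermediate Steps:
L = -33 (L = -3 + (-109 + 79) = -3 - 30 = -33)
X(M, A) = -33 + A + M (X(M, A) = (M + A) - 33 = (A + M) - 33 = -33 + A + M)
-49644 - X(-71, -74) = -49644 - (-33 - 74 - 71) = -49644 - 1*(-178) = -49644 + 178 = -49466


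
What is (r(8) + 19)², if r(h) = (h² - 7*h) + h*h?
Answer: 8281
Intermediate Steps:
r(h) = -7*h + 2*h² (r(h) = (h² - 7*h) + h² = -7*h + 2*h²)
(r(8) + 19)² = (8*(-7 + 2*8) + 19)² = (8*(-7 + 16) + 19)² = (8*9 + 19)² = (72 + 19)² = 91² = 8281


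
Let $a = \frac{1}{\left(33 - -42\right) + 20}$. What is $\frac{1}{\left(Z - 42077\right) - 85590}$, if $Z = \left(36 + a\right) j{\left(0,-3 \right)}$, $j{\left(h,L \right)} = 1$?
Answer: $- \frac{95}{12124944} \approx -7.8351 \cdot 10^{-6}$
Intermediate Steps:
$a = \frac{1}{95}$ ($a = \frac{1}{\left(33 + 42\right) + 20} = \frac{1}{75 + 20} = \frac{1}{95} \approx 0.010526$)
$Z = \frac{3421}{95}$ ($Z = \left(36 + \frac{1}{95}\right) 1 = \frac{3421}{95} \cdot 1 = \frac{3421}{95} \approx 36.01$)
$\frac{1}{\left(Z - 42077\right) - 85590} = \frac{1}{\left(\frac{3421}{95} - 42077\right) - 85590} = \frac{1}{- \frac{3993894}{95} - 85590} = \frac{1}{- \frac{12124944}{95}} = - \frac{95}{12124944}$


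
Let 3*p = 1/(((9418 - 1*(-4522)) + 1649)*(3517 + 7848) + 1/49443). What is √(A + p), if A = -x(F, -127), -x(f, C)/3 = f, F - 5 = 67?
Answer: √4143609138866553758108841803/4379883062678 ≈ 14.697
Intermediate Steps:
F = 72 (F = 5 + 67 = 72)
x(f, C) = -3*f
p = 16481/8759766125356 (p = 1/(3*(((9418 - 1*(-4522)) + 1649)*(3517 + 7848) + 1/49443)) = 1/(3*(((9418 + 4522) + 1649)*11365 + 1/49443)) = 1/(3*((13940 + 1649)*11365 + 1/49443)) = 1/(3*(15589*11365 + 1/49443)) = 1/(3*(177168985 + 1/49443)) = 1/(3*(8759766125356/49443)) = (⅓)*(49443/8759766125356) = 16481/8759766125356 ≈ 1.8814e-9)
A = 216 (A = -(-3)*72 = -1*(-216) = 216)
√(A + p) = √(216 + 16481/8759766125356) = √(1892109483093377/8759766125356) = √4143609138866553758108841803/4379883062678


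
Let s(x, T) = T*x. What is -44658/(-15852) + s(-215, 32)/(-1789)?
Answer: 31492487/4726538 ≈ 6.6629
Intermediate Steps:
-44658/(-15852) + s(-215, 32)/(-1789) = -44658/(-15852) + (32*(-215))/(-1789) = -44658*(-1/15852) - 6880*(-1/1789) = 7443/2642 + 6880/1789 = 31492487/4726538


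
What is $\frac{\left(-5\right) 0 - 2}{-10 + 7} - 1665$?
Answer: $- \frac{4993}{3} \approx -1664.3$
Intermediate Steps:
$\frac{\left(-5\right) 0 - 2}{-10 + 7} - 1665 = \frac{0 - 2}{-3} - 1665 = \left(-2\right) \left(- \frac{1}{3}\right) - 1665 = \frac{2}{3} - 1665 = - \frac{4993}{3}$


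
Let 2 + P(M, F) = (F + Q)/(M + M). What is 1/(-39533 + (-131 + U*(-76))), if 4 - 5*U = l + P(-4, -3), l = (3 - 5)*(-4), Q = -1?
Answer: -1/39626 ≈ -2.5236e-5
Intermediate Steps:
P(M, F) = -2 + (-1 + F)/(2*M) (P(M, F) = -2 + (F - 1)/(M + M) = -2 + (-1 + F)/((2*M)) = -2 + (-1 + F)*(1/(2*M)) = -2 + (-1 + F)/(2*M))
l = 8 (l = -2*(-4) = 8)
U = -½ (U = ⅘ - (8 + (½)*(-1 - 3 - 4*(-4))/(-4))/5 = ⅘ - (8 + (½)*(-¼)*(-1 - 3 + 16))/5 = ⅘ - (8 + (½)*(-¼)*12)/5 = ⅘ - (8 - 3/2)/5 = ⅘ - ⅕*13/2 = ⅘ - 13/10 = -½ ≈ -0.50000)
1/(-39533 + (-131 + U*(-76))) = 1/(-39533 + (-131 - ½*(-76))) = 1/(-39533 + (-131 + 38)) = 1/(-39533 - 93) = 1/(-39626) = -1/39626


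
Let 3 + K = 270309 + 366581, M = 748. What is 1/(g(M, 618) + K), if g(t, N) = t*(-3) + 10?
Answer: 1/634653 ≈ 1.5757e-6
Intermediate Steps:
g(t, N) = 10 - 3*t (g(t, N) = -3*t + 10 = 10 - 3*t)
K = 636887 (K = -3 + (270309 + 366581) = -3 + 636890 = 636887)
1/(g(M, 618) + K) = 1/((10 - 3*748) + 636887) = 1/((10 - 2244) + 636887) = 1/(-2234 + 636887) = 1/634653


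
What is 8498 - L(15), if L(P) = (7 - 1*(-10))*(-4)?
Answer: 8566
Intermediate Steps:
L(P) = -68 (L(P) = (7 + 10)*(-4) = 17*(-4) = -68)
8498 - L(15) = 8498 - 1*(-68) = 8498 + 68 = 8566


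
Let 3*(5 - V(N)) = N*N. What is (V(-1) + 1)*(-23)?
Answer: -391/3 ≈ -130.33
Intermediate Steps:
V(N) = 5 - N²/3 (V(N) = 5 - N*N/3 = 5 - N²/3)
(V(-1) + 1)*(-23) = ((5 - ⅓*(-1)²) + 1)*(-23) = ((5 - ⅓*1) + 1)*(-23) = ((5 - ⅓) + 1)*(-23) = (14/3 + 1)*(-23) = (17/3)*(-23) = -391/3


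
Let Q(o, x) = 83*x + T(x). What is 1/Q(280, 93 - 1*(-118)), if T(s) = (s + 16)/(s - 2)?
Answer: 209/3660444 ≈ 5.7097e-5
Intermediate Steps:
T(s) = (16 + s)/(-2 + s)
Q(o, x) = 83*x + (16 + x)/(-2 + x)
1/Q(280, 93 - 1*(-118)) = 1/((16 + (93 - 1*(-118)) + 83*(93 - 1*(-118))*(-2 + (93 - 1*(-118))))/(-2 + (93 - 1*(-118)))) = 1/((16 + (93 + 118) + 83*(93 + 118)*(-2 + (93 + 118)))/(-2 + (93 + 118))) = 1/((16 + 211 + 83*211*(-2 + 211))/(-2 + 211)) = 1/((16 + 211 + 83*211*209)/209) = 1/((16 + 211 + 3660217)/209) = 1/((1/209)*3660444) = 1/(3660444/209) = 209/3660444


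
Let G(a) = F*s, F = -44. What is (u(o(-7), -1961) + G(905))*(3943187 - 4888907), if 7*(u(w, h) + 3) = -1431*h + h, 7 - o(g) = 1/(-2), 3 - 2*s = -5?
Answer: -2650831408440/7 ≈ -3.7869e+11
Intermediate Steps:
s = 4 (s = 3/2 - ½*(-5) = 3/2 + 5/2 = 4)
o(g) = 15/2 (o(g) = 7 - 1/(-2) = 7 - 1*(-½) = 7 + ½ = 15/2)
G(a) = -176 (G(a) = -44*4 = -176)
u(w, h) = -3 - 1430*h/7 (u(w, h) = -3 + (-1431*h + h)/7 = -3 + (-1430*h)/7 = -3 - 1430*h/7)
(u(o(-7), -1961) + G(905))*(3943187 - 4888907) = ((-3 - 1430/7*(-1961)) - 176)*(3943187 - 4888907) = ((-3 + 2804230/7) - 176)*(-945720) = (2804209/7 - 176)*(-945720) = (2802977/7)*(-945720) = -2650831408440/7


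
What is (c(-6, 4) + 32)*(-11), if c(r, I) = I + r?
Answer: -330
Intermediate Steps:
(c(-6, 4) + 32)*(-11) = ((4 - 6) + 32)*(-11) = (-2 + 32)*(-11) = 30*(-11) = -330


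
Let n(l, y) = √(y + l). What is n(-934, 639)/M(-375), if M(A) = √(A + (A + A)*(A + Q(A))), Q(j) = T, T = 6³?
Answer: I*√56109/4755 ≈ 0.049816*I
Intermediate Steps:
n(l, y) = √(l + y)
T = 216
Q(j) = 216
M(A) = √(A + 2*A*(216 + A)) (M(A) = √(A + (A + A)*(A + 216)) = √(A + (2*A)*(216 + A)) = √(A + 2*A*(216 + A)))
n(-934, 639)/M(-375) = √(-934 + 639)/(√(-375*(433 + 2*(-375)))) = √(-295)/(√(-375*(433 - 750))) = (I*√295)/(√(-375*(-317))) = (I*√295)/(√118875) = (I*√295)/((5*√4755)) = (I*√295)*(√4755/23775) = I*√56109/4755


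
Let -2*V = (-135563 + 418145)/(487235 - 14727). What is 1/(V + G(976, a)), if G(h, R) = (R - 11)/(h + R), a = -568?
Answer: -16065272/27602405 ≈ -0.58202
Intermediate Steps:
G(h, R) = (-11 + R)/(R + h)
V = -141291/472508 (V = -(-135563 + 418145)/(2*(487235 - 14727)) = -141291/472508 ≈ -0.29902)
1/(V + G(976, a)) = 1/(-141291/472508 + (-11 - 568)/(-568 + 976)) = 1/(-141291/472508 - 579/408) = 1/(-141291/472508 + (1/408)*(-579)) = 1/(-141291/472508 - 193/136) = 1/(-27602405/16065272) = -16065272/27602405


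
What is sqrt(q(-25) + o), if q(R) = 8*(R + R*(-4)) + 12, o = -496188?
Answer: 6*I*sqrt(13766) ≈ 703.97*I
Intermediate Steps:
q(R) = 12 - 24*R (q(R) = 8*(R - 4*R) + 12 = 8*(-3*R) + 12 = -24*R + 12 = 12 - 24*R)
sqrt(q(-25) + o) = sqrt((12 - 24*(-25)) - 496188) = sqrt((12 + 600) - 496188) = sqrt(612 - 496188) = sqrt(-495576) = 6*I*sqrt(13766)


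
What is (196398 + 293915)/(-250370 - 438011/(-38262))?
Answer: -2680050858/1368459847 ≈ -1.9584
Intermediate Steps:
(196398 + 293915)/(-250370 - 438011/(-38262)) = 490313/(-250370 - 438011*(-1/38262)) = 490313/(-250370 + 62573/5466) = 490313/(-1368459847/5466) = 490313*(-5466/1368459847) = -2680050858/1368459847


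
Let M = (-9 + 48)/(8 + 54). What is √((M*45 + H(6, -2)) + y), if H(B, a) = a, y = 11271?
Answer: √43426846/62 ≈ 106.29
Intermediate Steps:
M = 39/62 ≈ 0.62903
√((M*45 + H(6, -2)) + y) = √(((39/62)*45 - 2) + 11271) = √((1755/62 - 2) + 11271) = √(1631/62 + 11271) = √(700433/62) = √43426846/62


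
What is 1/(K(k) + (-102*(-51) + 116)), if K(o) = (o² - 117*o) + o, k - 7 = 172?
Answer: 1/16595 ≈ 6.0259e-5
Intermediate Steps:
k = 179 (k = 7 + 172 = 179)
K(o) = o² - 116*o
1/(K(k) + (-102*(-51) + 116)) = 1/(179*(-116 + 179) + (-102*(-51) + 116)) = 1/(179*63 + (5202 + 116)) = 1/(11277 + 5318) = 1/16595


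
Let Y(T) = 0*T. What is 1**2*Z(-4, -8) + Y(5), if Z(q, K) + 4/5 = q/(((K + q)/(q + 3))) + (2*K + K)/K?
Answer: 28/15 ≈ 1.8667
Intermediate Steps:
Y(T) = 0
Z(q, K) = 11/5 + q*(3 + q)/(K + q) (Z(q, K) = -4/5 + (q/(((K + q)/(q + 3))) + (2*K + K)/K) = -4/5 + (q/(((K + q)/(3 + q))) + (3*K)/K) = -4/5 + (q/(((K + q)/(3 + q))) + 3) = -4/5 + (q*((3 + q)/(K + q)) + 3) = -4/5 + (q*(3 + q)/(K + q) + 3) = -4/5 + (3 + q*(3 + q)/(K + q)) = 11/5 + q*(3 + q)/(K + q))
1**2*Z(-4, -8) + Y(5) = 1**2*(((-4)**2 + (11/5)*(-8) + (26/5)*(-4))/(-8 - 4)) + 0 = 1*((16 - 88/5 - 104/5)/(-12)) + 0 = 1*(-1/12*(-112/5)) + 0 = 1*(28/15) + 0 = 28/15 + 0 = 28/15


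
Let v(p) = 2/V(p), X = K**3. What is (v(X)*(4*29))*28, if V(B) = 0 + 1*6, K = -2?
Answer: 3248/3 ≈ 1082.7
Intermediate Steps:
V(B) = 6 (V(B) = 0 + 6 = 6)
X = -8 (X = (-2)**3 = -8)
v(p) = 1/3 (v(p) = 2/6 = 2*(1/6) = 1/3)
(v(X)*(4*29))*28 = ((4*29)/3)*28 = ((1/3)*116)*28 = (116/3)*28 = 3248/3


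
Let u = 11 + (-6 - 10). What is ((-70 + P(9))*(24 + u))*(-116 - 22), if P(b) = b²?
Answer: -28842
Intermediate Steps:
u = -5 (u = 11 - 16 = -5)
((-70 + P(9))*(24 + u))*(-116 - 22) = ((-70 + 9²)*(24 - 5))*(-116 - 22) = ((-70 + 81)*19)*(-138) = (11*19)*(-138) = 209*(-138) = -28842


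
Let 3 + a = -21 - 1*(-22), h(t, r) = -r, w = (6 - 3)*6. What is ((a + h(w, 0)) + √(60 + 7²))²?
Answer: (2 - √109)² ≈ 71.239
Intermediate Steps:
w = 18 (w = 3*6 = 18)
a = -2 (a = -3 + (-21 - 1*(-22)) = -3 + (-21 + 22) = -3 + 1 = -2)
((a + h(w, 0)) + √(60 + 7²))² = ((-2 - 1*0) + √(60 + 7²))² = ((-2 + 0) + √(60 + 49))² = (-2 + √109)²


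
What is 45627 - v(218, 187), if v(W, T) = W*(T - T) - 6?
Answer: 45633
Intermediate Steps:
v(W, T) = -6 (v(W, T) = W*0 - 6 = 0 - 6 = -6)
45627 - v(218, 187) = 45627 - 1*(-6) = 45627 + 6 = 45633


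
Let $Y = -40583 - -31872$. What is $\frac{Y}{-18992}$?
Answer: $\frac{8711}{18992} \approx 0.45867$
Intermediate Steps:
$Y = -8711$ ($Y = -40583 + 31872 = -8711$)
$\frac{Y}{-18992} = - \frac{8711}{-18992} = \left(-8711\right) \left(- \frac{1}{18992}\right) = \frac{8711}{18992}$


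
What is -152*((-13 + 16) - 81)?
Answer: 11856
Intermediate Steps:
-152*((-13 + 16) - 81) = -152*(3 - 81) = -152*(-78) = 11856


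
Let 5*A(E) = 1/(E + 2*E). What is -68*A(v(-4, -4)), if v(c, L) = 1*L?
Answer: 17/15 ≈ 1.1333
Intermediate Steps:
v(c, L) = L
A(E) = 1/(15*E) (A(E) = 1/(5*(E + 2*E)) = 1/(5*((3*E))) = (1/(3*E))/5 = 1/(15*E))
-68*A(v(-4, -4)) = -68/(15*(-4)) = -68*(-1)/(15*4) = -68*(-1/60) = 17/15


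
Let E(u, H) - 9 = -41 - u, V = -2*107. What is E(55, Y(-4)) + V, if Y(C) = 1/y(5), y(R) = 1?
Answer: -301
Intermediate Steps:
V = -214
Y(C) = 1 (Y(C) = 1/1 = 1)
E(u, H) = -32 - u (E(u, H) = 9 + (-41 - u) = -32 - u)
E(55, Y(-4)) + V = (-32 - 1*55) - 214 = (-32 - 55) - 214 = -87 - 214 = -301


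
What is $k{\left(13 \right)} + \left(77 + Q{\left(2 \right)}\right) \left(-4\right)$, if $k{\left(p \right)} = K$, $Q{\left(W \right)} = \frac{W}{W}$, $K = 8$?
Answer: $-304$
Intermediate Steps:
$Q{\left(W \right)} = 1$
$k{\left(p \right)} = 8$
$k{\left(13 \right)} + \left(77 + Q{\left(2 \right)}\right) \left(-4\right) = 8 + \left(77 + 1\right) \left(-4\right) = 8 + 78 \left(-4\right) = 8 - 312 = -304$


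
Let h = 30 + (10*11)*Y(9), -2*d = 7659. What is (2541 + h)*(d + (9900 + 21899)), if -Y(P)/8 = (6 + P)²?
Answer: -10932102831/2 ≈ -5.4661e+9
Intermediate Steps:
Y(P) = -8*(6 + P)²
d = -7659/2 (d = -½*7659 = -7659/2 ≈ -3829.5)
h = -197970 (h = 30 + (10*11)*(-8*(6 + 9)²) = 30 + 110*(-8*15²) = 30 + 110*(-8*225) = 30 + 110*(-1800) = 30 - 198000 = -197970)
(2541 + h)*(d + (9900 + 21899)) = (2541 - 197970)*(-7659/2 + (9900 + 21899)) = -195429*(-7659/2 + 31799) = -195429*55939/2 = -10932102831/2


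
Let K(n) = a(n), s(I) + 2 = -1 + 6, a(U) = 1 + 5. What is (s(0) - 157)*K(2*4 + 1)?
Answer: -924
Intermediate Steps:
a(U) = 6
s(I) = 3 (s(I) = -2 + (-1 + 6) = -2 + 5 = 3)
K(n) = 6
(s(0) - 157)*K(2*4 + 1) = (3 - 157)*6 = -154*6 = -924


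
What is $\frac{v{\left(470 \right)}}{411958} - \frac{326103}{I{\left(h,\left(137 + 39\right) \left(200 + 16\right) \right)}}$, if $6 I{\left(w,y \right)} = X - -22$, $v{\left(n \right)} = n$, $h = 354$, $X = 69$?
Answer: $- \frac{403022197637}{18744089} \approx -21501.0$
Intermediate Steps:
$I{\left(w,y \right)} = \frac{91}{6}$ ($I{\left(w,y \right)} = \frac{69 - -22}{6} = \frac{69 + 22}{6} = \frac{1}{6} \cdot 91 = \frac{91}{6}$)
$\frac{v{\left(470 \right)}}{411958} - \frac{326103}{I{\left(h,\left(137 + 39\right) \left(200 + 16\right) \right)}} = \frac{470}{411958} - \frac{326103}{\frac{91}{6}} = 470 \cdot \frac{1}{411958} - \frac{1956618}{91} = \frac{235}{205979} - \frac{1956618}{91} = - \frac{403022197637}{18744089}$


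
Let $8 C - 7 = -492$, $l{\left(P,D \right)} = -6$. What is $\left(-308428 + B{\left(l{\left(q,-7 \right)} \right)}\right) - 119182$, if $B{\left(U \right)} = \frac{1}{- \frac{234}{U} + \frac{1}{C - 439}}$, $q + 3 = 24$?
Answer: $- \frac{66653704753}{155875} \approx -4.2761 \cdot 10^{5}$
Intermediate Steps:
$q = 21$ ($q = -3 + 24 = 21$)
$C = - \frac{485}{8}$ ($C = \frac{7}{8} + \frac{1}{8} \left(-492\right) = \frac{7}{8} - \frac{123}{2} = - \frac{485}{8} \approx -60.625$)
$B{\left(U \right)} = \frac{1}{- \frac{8}{3997} - \frac{234}{U}}$ ($B{\left(U \right)} = \frac{1}{- \frac{234}{U} + \frac{1}{- \frac{485}{8} - 439}} = \frac{1}{- \frac{234}{U} + \frac{1}{- \frac{3997}{8}}} = \frac{1}{- \frac{234}{U} - \frac{8}{3997}} = \frac{1}{- \frac{8}{3997} - \frac{234}{U}}$)
$\left(-308428 + B{\left(l{\left(q,-7 \right)} \right)}\right) - 119182 = \left(-308428 - - \frac{23982}{935298 + 8 \left(-6\right)}\right) - 119182 = \left(-308428 - - \frac{23982}{935298 - 48}\right) - 119182 = \left(-308428 - - \frac{23982}{935250}\right) - 119182 = \left(-308428 - \left(-23982\right) \frac{1}{935250}\right) - 119182 = \left(-308428 + \frac{3997}{155875}\right) - 119182 = - \frac{48076210503}{155875} - 119182 = - \frac{66653704753}{155875}$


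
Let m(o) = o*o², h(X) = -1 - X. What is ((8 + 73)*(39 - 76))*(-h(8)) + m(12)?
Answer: -25245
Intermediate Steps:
m(o) = o³
((8 + 73)*(39 - 76))*(-h(8)) + m(12) = ((8 + 73)*(39 - 76))*(-(-1 - 1*8)) + 12³ = (81*(-37))*(-(-1 - 8)) + 1728 = -(-2997)*(-9) + 1728 = -2997*9 + 1728 = -26973 + 1728 = -25245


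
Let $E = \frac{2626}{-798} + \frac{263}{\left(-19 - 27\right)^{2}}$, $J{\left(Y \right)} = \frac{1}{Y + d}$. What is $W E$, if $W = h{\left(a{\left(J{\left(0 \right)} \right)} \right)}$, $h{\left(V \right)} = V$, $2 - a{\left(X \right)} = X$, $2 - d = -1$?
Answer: $- \frac{13366855}{2532852} \approx -5.2774$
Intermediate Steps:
$d = 3$ ($d = 2 - -1 = 2 + 1 = 3$)
$J{\left(Y \right)} = \frac{1}{3 + Y}$ ($J{\left(Y \right)} = \frac{1}{Y + 3} = \frac{1}{3 + Y}$)
$a{\left(X \right)} = 2 - X$
$W = \frac{5}{3}$ ($W = 2 - \frac{1}{3 + 0} = 2 - \frac{1}{3} = \frac{5}{3} \approx 1.6667$)
$E = - \frac{2673371}{844284}$ ($E = 2626 \left(- \frac{1}{798}\right) + \frac{263}{\left(-46\right)^{2}} = - \frac{1313}{399} + \frac{263}{2116} = - \frac{2673371}{844284} \approx -3.1664$)
$W E = \frac{5}{3} \left(- \frac{2673371}{844284}\right) = - \frac{13366855}{2532852}$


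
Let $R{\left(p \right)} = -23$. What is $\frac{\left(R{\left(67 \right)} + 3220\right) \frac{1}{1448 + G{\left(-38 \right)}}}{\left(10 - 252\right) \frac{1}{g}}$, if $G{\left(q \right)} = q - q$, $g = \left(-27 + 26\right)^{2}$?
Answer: $- \frac{3197}{350416} \approx -0.0091234$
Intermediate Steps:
$g = 1$ ($g = \left(-1\right)^{2} = 1$)
$G{\left(q \right)} = 0$
$\frac{\left(R{\left(67 \right)} + 3220\right) \frac{1}{1448 + G{\left(-38 \right)}}}{\left(10 - 252\right) \frac{1}{g}} = \frac{\left(-23 + 3220\right) \frac{1}{1448 + 0}}{\left(10 - 252\right) 1^{-1}} = \frac{3197 \cdot \frac{1}{1448}}{\left(10 - 252\right) 1} = \frac{3197 \cdot \frac{1}{1448}}{\left(-242\right) 1} = \frac{3197}{1448 \left(-242\right)} = \frac{3197}{1448} \left(- \frac{1}{242}\right) = - \frac{3197}{350416}$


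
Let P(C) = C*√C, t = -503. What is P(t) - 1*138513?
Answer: -138513 - 503*I*√503 ≈ -1.3851e+5 - 11281.0*I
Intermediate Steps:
P(C) = C^(3/2)
P(t) - 1*138513 = (-503)^(3/2) - 1*138513 = -503*I*√503 - 138513 = -138513 - 503*I*√503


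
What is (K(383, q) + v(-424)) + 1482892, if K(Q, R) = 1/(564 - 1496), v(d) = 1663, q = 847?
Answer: 1383605259/932 ≈ 1.4846e+6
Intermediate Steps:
K(Q, R) = -1/932 (K(Q, R) = 1/(-932) = -1/932)
(K(383, q) + v(-424)) + 1482892 = (-1/932 + 1663) + 1482892 = 1549915/932 + 1482892 = 1383605259/932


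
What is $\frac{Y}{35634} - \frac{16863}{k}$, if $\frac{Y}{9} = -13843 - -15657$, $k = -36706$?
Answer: $\frac{200026383}{217996934} \approx 0.91757$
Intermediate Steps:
$Y = 16326$ ($Y = 9 \left(-13843 - -15657\right) = 9 \left(-13843 + 15657\right) = 9 \cdot 1814 = 16326$)
$\frac{Y}{35634} - \frac{16863}{k} = \frac{16326}{35634} - \frac{16863}{-36706} = 16326 \cdot \frac{1}{35634} - - \frac{16863}{36706} = \frac{2721}{5939} + \frac{16863}{36706} = \frac{200026383}{217996934}$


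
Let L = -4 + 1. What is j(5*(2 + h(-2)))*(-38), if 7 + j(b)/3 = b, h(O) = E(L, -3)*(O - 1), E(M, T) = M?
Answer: -5472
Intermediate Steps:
L = -3
h(O) = 3 - 3*O (h(O) = -3*(O - 1) = -3*(-1 + O) = 3 - 3*O)
j(b) = -21 + 3*b
j(5*(2 + h(-2)))*(-38) = (-21 + 3*(5*(2 + (3 - 3*(-2)))))*(-38) = (-21 + 3*(5*(2 + (3 + 6))))*(-38) = (-21 + 3*(5*(2 + 9)))*(-38) = (-21 + 3*(5*11))*(-38) = (-21 + 3*55)*(-38) = (-21 + 165)*(-38) = 144*(-38) = -5472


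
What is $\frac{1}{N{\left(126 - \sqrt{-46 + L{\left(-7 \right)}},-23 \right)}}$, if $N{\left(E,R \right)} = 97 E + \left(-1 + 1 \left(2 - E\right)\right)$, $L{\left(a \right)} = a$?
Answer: $\frac{12097}{146825857} + \frac{96 i \sqrt{53}}{146825857} \approx 8.239 \cdot 10^{-5} + 4.76 \cdot 10^{-6} i$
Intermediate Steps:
$N{\left(E,R \right)} = 1 + 96 E$ ($N{\left(E,R \right)} = 97 E - \left(-1 + E\right) = 1 + 96 E$)
$\frac{1}{N{\left(126 - \sqrt{-46 + L{\left(-7 \right)}},-23 \right)}} = \frac{1}{1 + 96 \left(126 - \sqrt{-46 - 7}\right)} = \frac{1}{1 + 96 \left(126 - \sqrt{-53}\right)} = \frac{1}{1 + 96 \left(126 - i \sqrt{53}\right)} = \frac{1}{1 + \left(12096 - 96 i \sqrt{53}\right)} = \frac{1}{12097 - 96 i \sqrt{53}}$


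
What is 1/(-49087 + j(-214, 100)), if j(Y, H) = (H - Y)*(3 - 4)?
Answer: -1/49401 ≈ -2.0242e-5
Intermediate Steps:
j(Y, H) = Y - H (j(Y, H) = (H - Y)*(-1) = Y - H)
1/(-49087 + j(-214, 100)) = 1/(-49087 + (-214 - 1*100)) = 1/(-49087 + (-214 - 100)) = 1/(-49087 - 314) = 1/(-49401) = -1/49401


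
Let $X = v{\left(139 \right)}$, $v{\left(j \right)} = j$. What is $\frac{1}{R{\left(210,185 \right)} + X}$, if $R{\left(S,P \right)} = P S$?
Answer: $\frac{1}{38989} \approx 2.5648 \cdot 10^{-5}$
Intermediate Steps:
$X = 139$
$\frac{1}{R{\left(210,185 \right)} + X} = \frac{1}{185 \cdot 210 + 139} = \frac{1}{38850 + 139} = \frac{1}{38989}$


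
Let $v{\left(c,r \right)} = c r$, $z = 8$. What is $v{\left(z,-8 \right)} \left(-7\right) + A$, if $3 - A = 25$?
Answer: $426$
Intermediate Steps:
$A = -22$ ($A = 3 - 25 = -22$)
$v{\left(z,-8 \right)} \left(-7\right) + A = 8 \left(-8\right) \left(-7\right) - 22 = \left(-64\right) \left(-7\right) - 22 = 448 - 22 = 426$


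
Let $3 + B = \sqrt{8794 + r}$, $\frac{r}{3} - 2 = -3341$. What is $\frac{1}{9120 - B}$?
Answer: $\frac{9123}{83230352} + \frac{i \sqrt{1223}}{83230352} \approx 0.00010961 + 4.2018 \cdot 10^{-7} i$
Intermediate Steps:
$r = -10017$ ($r = 6 + 3 \left(-3341\right) = 6 - 10023 = -10017$)
$B = -3 + i \sqrt{1223}$ ($B = -3 + \sqrt{8794 - 10017} = -3 + \sqrt{-1223} = -3 + i \sqrt{1223} \approx -3.0 + 34.971 i$)
$\frac{1}{9120 - B} = \frac{1}{9120 - \left(-3 + i \sqrt{1223}\right)} = \frac{1}{9120 + \left(3 - i \sqrt{1223}\right)} = \frac{1}{9123 - i \sqrt{1223}}$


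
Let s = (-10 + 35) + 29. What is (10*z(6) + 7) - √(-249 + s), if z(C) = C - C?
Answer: 7 - I*√195 ≈ 7.0 - 13.964*I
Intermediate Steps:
z(C) = 0
s = 54 (s = 25 + 29 = 54)
(10*z(6) + 7) - √(-249 + s) = (10*0 + 7) - √(-249 + 54) = (0 + 7) - √(-195) = 7 - I*√195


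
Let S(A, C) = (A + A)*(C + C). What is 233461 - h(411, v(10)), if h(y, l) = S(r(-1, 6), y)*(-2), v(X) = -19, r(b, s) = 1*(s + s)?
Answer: 272917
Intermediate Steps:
r(b, s) = 2*s (r(b, s) = 1*(2*s) = 2*s)
S(A, C) = 4*A*C (S(A, C) = (2*A)*(2*C) = 4*A*C)
h(y, l) = -96*y (h(y, l) = (4*(2*6)*y)*(-2) = (4*12*y)*(-2) = (48*y)*(-2) = -96*y)
233461 - h(411, v(10)) = 233461 - (-96)*411 = 233461 - 1*(-39456) = 233461 + 39456 = 272917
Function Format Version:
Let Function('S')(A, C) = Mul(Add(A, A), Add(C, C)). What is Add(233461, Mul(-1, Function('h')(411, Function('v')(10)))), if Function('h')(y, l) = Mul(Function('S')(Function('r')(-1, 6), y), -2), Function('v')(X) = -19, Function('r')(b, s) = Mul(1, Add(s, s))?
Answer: 272917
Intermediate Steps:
Function('r')(b, s) = Mul(2, s) (Function('r')(b, s) = Mul(1, Mul(2, s)) = Mul(2, s))
Function('S')(A, C) = Mul(4, A, C) (Function('S')(A, C) = Mul(Mul(2, A), Mul(2, C)) = Mul(4, A, C))
Function('h')(y, l) = Mul(-96, y) (Function('h')(y, l) = Mul(Mul(4, Mul(2, 6), y), -2) = Mul(Mul(4, 12, y), -2) = Mul(Mul(48, y), -2) = Mul(-96, y))
Add(233461, Mul(-1, Function('h')(411, Function('v')(10)))) = Add(233461, Mul(-1, Mul(-96, 411))) = Add(233461, Mul(-1, -39456)) = Add(233461, 39456) = 272917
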